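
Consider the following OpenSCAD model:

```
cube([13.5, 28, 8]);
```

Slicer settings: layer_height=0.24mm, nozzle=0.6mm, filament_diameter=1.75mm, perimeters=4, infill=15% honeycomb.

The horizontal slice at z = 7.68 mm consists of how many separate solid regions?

At z = 7.68 mm: the cube is present — its section is the full 13.5×28 rectangle. The result has 1 disconnected region.

1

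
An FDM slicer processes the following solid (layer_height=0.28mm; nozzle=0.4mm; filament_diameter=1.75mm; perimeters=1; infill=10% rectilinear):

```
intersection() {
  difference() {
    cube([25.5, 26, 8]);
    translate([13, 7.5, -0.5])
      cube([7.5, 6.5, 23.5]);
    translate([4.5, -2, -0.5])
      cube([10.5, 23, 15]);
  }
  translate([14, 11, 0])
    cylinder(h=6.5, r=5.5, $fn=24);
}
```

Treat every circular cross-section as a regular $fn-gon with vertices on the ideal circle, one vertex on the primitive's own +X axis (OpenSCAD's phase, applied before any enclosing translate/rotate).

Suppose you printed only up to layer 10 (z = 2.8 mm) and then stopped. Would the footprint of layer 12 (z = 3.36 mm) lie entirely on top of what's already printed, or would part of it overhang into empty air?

Compare the two slices. At z = 2.8: the cube (footprint 25.5×26) is included at this height (area 663.00 mm²); the cube at (13, 7.5) is present — its section is the full 7.5×6.5 rectangle (area 48.75 mm²); the 10.5×23 cube at (4.5, -2) contributes its full rectangle (area 241.50 mm²); Subtracting the remaining from the first: starting from the 25.5×26 cube (663.00 mm²), the 7.5×6.5 cube at (13, 7.5) lies wholly inside it (removes its full 48.75 mm² and its 28.00 mm outline becomes a hole wall); the 10.5×23 cube at (4.5, -2) partially overlaps it — only the 207.50 mm² overlap (of its 241.50 mm²) is removed, clipping the outline — area = 406.75 mm²; the r=5.5 cylinder at (14, 11) gives a regular 24-gon of circumradius 5.5 (constant along its height) (area = (24/2)·5.500²·sin(360°/24) = 93.95 mm²); Keeping only the common overlap: the r=5.5 cylinder at (14, 11) partially overlaps that combined region; clipping to the common part keeps 9.33 mm² — area = 9.33 mm². At z = 3.36: the cube (footprint 25.5×26) is included at this height (area 663.00 mm²); the 7.5×6.5 cube at (13, 7.5) contributes its full rectangle (area 48.75 mm²); the cube at (4.5, -2) (footprint 10.5×23) is included at this height (area 241.50 mm²); Taking the first minus the rest: starting from the 25.5×26 cube (663.00 mm²), the 7.5×6.5 cube at (13, 7.5) lies wholly inside it (removes its full 48.75 mm² and its 28.00 mm outline becomes a hole wall); the 10.5×23 cube at (4.5, -2) partially overlaps it — only the 207.50 mm² overlap (of its 241.50 mm²) is removed, clipping the outline — area = 406.75 mm²; the r=5.5 cylinder at (14, 11) gives a regular 24-gon of circumradius 5.5 (constant along its height) (area = (24/2)·5.500²·sin(360°/24) = 93.95 mm²); Keeping only the common overlap: the r=5.5 cylinder at (14, 11) partially overlaps that combined region; clipping to the common part keeps 9.33 mm² — area = 9.33 mm². Checking containment: the cross-section at z = 3.36 is a subset of the cross-section at z = 2.8.

entirely on top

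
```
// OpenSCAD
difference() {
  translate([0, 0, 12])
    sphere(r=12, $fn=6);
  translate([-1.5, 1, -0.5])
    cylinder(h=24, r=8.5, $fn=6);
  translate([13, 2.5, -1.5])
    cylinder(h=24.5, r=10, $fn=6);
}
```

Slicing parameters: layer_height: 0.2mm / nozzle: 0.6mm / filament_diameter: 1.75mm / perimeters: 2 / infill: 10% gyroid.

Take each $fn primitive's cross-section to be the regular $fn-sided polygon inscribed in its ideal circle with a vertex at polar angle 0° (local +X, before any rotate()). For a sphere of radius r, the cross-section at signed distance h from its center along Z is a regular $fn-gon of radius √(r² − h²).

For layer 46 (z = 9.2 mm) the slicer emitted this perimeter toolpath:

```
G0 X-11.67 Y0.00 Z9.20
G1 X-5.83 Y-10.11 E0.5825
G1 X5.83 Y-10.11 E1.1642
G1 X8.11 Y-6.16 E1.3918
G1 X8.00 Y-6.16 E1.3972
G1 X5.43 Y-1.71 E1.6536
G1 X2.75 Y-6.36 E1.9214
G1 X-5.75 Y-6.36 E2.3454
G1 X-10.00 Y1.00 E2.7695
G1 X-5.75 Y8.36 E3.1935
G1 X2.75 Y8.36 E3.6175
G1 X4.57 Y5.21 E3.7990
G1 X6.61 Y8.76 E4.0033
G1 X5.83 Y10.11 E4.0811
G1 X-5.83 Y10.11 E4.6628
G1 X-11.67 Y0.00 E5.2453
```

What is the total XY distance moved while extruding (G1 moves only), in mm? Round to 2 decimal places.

105.14 mm

Sum the Euclidean lengths of each G1 segment: total = 105.14 mm.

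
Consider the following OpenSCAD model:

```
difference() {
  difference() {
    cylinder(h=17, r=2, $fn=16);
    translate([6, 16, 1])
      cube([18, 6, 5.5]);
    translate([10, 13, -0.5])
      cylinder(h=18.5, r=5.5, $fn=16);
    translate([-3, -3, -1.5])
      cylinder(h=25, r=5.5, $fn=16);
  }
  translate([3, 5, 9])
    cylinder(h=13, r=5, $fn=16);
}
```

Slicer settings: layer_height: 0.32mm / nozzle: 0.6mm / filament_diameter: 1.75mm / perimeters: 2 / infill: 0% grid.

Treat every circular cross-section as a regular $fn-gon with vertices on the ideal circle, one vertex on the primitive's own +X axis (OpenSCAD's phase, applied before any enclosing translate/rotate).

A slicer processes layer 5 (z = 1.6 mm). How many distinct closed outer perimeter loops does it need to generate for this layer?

At z = 1.6 mm: the r=2 cylinder contributes a regular 16-gon of circumradius 2; the cube at (6, 16) (footprint 18×6) is included at this height; the r=5.5 cylinder at (10, 13) contributes a regular 16-gon of circumradius 5.5; the r=5.5 cylinder at (-3, -3) contributes a regular 16-gon of circumradius 5.5; After the difference (first − rest): starting from the r=2 cylinder, the 18×6 cube at (6, 16) misses the remaining region (no effect); the r=5.5 cylinder at (10, 13) misses the remaining region (no effect); the r=5.5 cylinder at (-3, -3) partially overlaps it — only the 10.19 mm² overlap (of its 92.61 mm²) is removed, clipping the outline — 1 connected region; the cylinder at (3, 5) is not intersected at this z (z outside [9, 22]); After the difference (first − rest): none of the subtracted shapes is present at this height, so the result so far is unchanged — 1 connected region. The result has 1 disconnected region.

1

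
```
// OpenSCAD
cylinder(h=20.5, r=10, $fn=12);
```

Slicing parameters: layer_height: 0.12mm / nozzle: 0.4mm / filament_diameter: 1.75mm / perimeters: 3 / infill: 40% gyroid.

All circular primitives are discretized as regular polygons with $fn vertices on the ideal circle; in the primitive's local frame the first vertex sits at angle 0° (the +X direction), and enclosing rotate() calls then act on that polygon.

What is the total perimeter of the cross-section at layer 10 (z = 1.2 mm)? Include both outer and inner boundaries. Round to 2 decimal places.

62.12 mm

At z = 1.2 mm: the r=10 cylinder contributes a regular 12-gon of circumradius 10 (perimeter = 2·12·10.000·sin(180°/12) = 62.12 mm). Overall, the cross-section is a single solid region. Total boundary length (outer) = 62.12 mm.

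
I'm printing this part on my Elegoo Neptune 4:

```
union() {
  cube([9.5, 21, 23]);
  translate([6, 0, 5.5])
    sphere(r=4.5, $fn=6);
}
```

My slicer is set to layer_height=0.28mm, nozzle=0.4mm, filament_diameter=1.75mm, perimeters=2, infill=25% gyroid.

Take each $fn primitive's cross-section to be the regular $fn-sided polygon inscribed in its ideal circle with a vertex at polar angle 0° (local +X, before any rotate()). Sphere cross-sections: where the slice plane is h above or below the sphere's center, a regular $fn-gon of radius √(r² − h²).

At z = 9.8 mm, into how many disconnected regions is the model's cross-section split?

At z = 9.8 mm: the cube (footprint 9.5×21) is included at this height; the r=4.5 sphere at (6, 0) slices to a regular 6-gon of circumradius 1.327 (√(r²−h²) with h=4.3 from center); Merging all regions: the regions partially overlap (shared area 2.29 mm²), so overlapping operands fuse into one piece — 1 connected region. The result has 1 disconnected region.

1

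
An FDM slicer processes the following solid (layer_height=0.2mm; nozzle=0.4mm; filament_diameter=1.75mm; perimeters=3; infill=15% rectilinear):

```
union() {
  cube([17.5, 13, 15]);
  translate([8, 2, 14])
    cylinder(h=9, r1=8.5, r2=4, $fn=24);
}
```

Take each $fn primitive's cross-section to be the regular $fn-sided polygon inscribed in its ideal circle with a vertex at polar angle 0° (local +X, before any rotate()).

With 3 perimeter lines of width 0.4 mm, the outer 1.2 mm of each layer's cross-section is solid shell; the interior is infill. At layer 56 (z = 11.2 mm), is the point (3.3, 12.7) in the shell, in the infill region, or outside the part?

At z = 11.2 mm: the 17.5×13 cube contributes its full rectangle; the cone at (8, 2) is not intersected at this z (z outside [14, 23]); Merging all regions: only the 17.5×13 cube is present, so the union is just that shape — 1 connected region. Overall, the cross-section is a single solid region. The nearest boundary edge runs (17.50, 13.00)→(0.00, 13.00); distance from the point to it = 0.30 mm. The point is inside the cross-section, 0.30 mm from the nearest boundary — within the 1.2 mm shell band (3 × 0.4).

shell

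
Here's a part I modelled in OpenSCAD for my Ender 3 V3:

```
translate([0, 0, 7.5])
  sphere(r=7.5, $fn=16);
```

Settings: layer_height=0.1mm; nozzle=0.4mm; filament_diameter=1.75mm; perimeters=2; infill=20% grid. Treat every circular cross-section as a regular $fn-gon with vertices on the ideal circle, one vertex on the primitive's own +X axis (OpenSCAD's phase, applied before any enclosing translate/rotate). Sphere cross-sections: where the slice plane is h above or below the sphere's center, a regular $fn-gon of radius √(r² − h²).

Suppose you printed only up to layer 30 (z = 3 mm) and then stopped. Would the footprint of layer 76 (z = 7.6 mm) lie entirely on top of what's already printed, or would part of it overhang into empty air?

part overhangs

Compare the two slices. At z = 3: the sphere: section is a regular 16-gon, circumradius = √(r²−h²) = √(7.5²−4.5²) = 6.000 (area = (16/2)·6.000²·sin(360°/16) = 110.21 mm²). At z = 7.6: the sphere: section is a regular 16-gon, circumradius = √(r²−h²) = √(7.5²−0.1²) = 7.499 (area = (16/2)·7.499²·sin(360°/16) = 172.18 mm²). Checking containment: at z = 7.6 the cross-section extends beyond the z = 3 cross-section by about 61.96 mm².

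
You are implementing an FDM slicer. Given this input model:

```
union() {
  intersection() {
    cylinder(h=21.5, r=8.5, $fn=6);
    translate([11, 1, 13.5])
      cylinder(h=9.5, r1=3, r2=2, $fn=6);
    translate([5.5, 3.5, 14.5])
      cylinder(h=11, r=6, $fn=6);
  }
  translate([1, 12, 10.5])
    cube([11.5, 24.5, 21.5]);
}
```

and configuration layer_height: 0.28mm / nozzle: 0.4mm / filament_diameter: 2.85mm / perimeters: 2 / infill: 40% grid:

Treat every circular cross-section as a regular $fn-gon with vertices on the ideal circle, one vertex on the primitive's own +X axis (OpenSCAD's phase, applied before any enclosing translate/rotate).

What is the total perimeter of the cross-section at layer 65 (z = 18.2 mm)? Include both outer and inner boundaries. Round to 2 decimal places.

At z = 18.2 mm: the r=8.5 cylinder gives a regular 6-gon of circumradius 8.5 (constant along its height) (perimeter = 2·6·8.500·sin(180°/6) = 51.00 mm); the cone at (11, 1) contributes a regular 6-gon of circumradius 2.505 (interpolated between r1=3 and r2=2 at t=0.495) (perimeter = 2·6·2.505·sin(180°/6) = 15.03 mm); the r=6 cylinder at (5.5, 3.5) contributes a regular 6-gon of circumradius 6 (perimeter = 2·6·6.000·sin(180°/6) = 36.00 mm); Keeping only the common overlap: the cone at (11, 1) does not overlap the r=8.5 cylinder (empty); the r=6 cylinder at (5.5, 3.5) does not overlap the running intersection (empty) — nothing remains; the cube at (1, 12) is present — its section is the full 11.5×24.5 rectangle (perimeter 72.00 mm); Taking the union: only the 11.5×24.5 cube at (1, 12) is present, so the union is just that shape — boundary = 72.00 mm. Overall, the cross-section is a single solid region. Total boundary length (outer) = 72.00 mm.

72.00 mm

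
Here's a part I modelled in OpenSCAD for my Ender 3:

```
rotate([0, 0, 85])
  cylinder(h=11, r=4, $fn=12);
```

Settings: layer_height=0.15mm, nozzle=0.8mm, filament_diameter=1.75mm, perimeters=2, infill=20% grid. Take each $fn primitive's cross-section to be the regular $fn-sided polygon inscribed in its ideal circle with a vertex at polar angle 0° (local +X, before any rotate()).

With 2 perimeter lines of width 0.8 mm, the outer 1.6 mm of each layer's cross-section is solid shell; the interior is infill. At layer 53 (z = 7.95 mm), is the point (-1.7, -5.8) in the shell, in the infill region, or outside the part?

outside

At z = 7.95 mm: the r=4 cylinder contributes a regular 12-gon of circumradius 4; (whole slice rotated 85° about Z — lengths, areas and connectivity unchanged). Overall, the cross-section is a single solid region. Undo the 85° rotation: the query point maps to (-5.926, 1.188) in the un-rotated model frame. The nearest boundary edge runs (-3.46, 2.00)→(-4.00, 0.00); distance from the point to it = 2.17 mm. The point is not inside any of the regions above, so it lies outside the cross-section (2.17 mm from the nearest boundary).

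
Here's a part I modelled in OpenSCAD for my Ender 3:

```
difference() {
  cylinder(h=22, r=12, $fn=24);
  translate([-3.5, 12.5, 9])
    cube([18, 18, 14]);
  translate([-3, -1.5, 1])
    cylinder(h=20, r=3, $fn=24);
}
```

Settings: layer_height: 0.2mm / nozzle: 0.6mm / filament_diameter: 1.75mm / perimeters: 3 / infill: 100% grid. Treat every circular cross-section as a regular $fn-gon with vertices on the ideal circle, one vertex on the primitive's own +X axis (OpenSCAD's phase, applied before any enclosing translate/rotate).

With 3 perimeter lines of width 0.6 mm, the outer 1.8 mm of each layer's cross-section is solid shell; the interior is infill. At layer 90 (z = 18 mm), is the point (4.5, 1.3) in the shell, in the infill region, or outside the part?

At z = 18 mm: the r=12 cylinder gives a regular 24-gon of circumradius 12 (constant along its height); the 18×18 cube at (-3.5, 12.5) contributes its full rectangle; the r=3 cylinder at (-3, -1.5) gives a regular 24-gon of circumradius 3 (constant along its height); After the difference (first − rest): starting from the r=12 cylinder, the 18×18 cube at (-3.5, 12.5) misses the remaining region (no effect); the r=3 cylinder at (-3, -1.5) lies wholly inside it (removes its full 27.95 mm² and its 18.80 mm outline becomes a hole wall) — 1 connected region with 1 hole. Overall, the cross-section is one region with 1 hole. The nearest boundary edge runs (-0.10, -0.72)→(-0.40, -0.00); distance from the point to it = 5.03 mm. The point is inside the cross-section and 5.03 mm from the nearest boundary — more than the 1.8 mm shell width (3 × 0.6), so it's in the infill interior.

infill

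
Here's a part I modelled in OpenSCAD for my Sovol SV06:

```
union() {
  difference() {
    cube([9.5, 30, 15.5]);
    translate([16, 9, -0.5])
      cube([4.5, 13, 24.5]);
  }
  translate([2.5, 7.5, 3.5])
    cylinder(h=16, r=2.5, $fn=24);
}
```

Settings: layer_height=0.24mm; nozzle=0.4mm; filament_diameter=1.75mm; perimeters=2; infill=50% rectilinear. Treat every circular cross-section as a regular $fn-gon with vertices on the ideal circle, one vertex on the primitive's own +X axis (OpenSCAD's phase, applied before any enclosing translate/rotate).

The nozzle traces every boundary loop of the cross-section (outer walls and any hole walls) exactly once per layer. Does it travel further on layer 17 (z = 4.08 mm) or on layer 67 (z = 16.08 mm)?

Layer 17 (z = 4.08): the cube (footprint 9.5×30) is included at this height (perimeter 79.00 mm); the 4.5×13 cube at (16, 9) contributes its full rectangle (perimeter 35.00 mm); Subtracting the remaining from the first: starting from the 9.5×30 cube, the 4.5×13 cube at (16, 9) misses the remaining region (no effect) — boundary = 79.00 mm; the cylinder at (2.5, 7.5): section is a regular 24-gon, circumradius r=2.5 (perimeter = 2·24·2.500·sin(180°/24) = 15.66 mm); Taking the union: the r=2.5 cylinder at (2.5, 7.5) lies entirely inside that combined region, so the union is just that combined region — boundary = 79.00 mm. So its perimeter = 79.00 mm. Layer 67 (z = 16.08): the cube is not intersected at this z (z outside [0, 15.5]); the 4.5×13 cube at (16, 9) contributes its full rectangle (perimeter 35.00 mm); After the difference (first − rest): the first operand is absent here, so nothing remains; the r=2.5 cylinder at (2.5, 7.5) contributes a regular 24-gon of circumradius 2.5 (perimeter = 2·24·2.500·sin(180°/24) = 15.66 mm); Combining (union): only the r=2.5 cylinder at (2.5, 7.5) is present, so the union is just that shape — boundary = 15.66 mm. So its perimeter = 15.66 mm. Layer 17 is larger (79.00 vs 15.66 mm).

layer 17 (z = 4.08 mm)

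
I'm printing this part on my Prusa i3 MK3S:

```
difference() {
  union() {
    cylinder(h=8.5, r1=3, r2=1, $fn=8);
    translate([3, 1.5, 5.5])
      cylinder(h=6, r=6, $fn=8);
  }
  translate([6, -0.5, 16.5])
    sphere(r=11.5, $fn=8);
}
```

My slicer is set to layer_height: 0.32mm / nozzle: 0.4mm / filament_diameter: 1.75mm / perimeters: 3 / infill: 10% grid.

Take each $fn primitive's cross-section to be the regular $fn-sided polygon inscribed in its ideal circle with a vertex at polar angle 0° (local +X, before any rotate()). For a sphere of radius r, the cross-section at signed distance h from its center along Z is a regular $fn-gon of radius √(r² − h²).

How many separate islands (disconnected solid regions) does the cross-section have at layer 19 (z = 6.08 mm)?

1

At z = 6.08 mm: the cone contributes a regular 8-gon of circumradius 1.569 (interpolated between r1=3 and r2=1 at t=0.715); the cylinder at (3, 1.5): section is a regular 8-gon, circumradius r=6; Combining (union): the cone lies entirely inside the r=6 cylinder at (3, 1.5), so the union is just the r=6 cylinder at (3, 1.5) — 1 connected region; the sphere at (6, -0.5): section is a regular 8-gon, circumradius = √(r²−h²) = √(11.5²−10.42²) = 4.866; Taking the first minus the rest: starting from that combined region, the r=11.5 sphere at (6, -0.5) partially overlaps it — only the 46.19 mm² overlap (of its 66.96 mm²) is removed, clipping the outline — 1 connected region. Overall, the cross-section is a single solid region. Island count = 1.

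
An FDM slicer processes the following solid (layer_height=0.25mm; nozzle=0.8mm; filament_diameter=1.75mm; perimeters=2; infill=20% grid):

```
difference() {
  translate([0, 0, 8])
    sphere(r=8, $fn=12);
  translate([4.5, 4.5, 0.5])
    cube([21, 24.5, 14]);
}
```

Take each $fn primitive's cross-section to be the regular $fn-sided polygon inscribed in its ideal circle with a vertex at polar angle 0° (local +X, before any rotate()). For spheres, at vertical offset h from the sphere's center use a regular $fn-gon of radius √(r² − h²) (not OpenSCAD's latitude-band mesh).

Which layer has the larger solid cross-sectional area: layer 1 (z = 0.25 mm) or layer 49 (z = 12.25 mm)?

layer 49 (z = 12.25 mm)

Layer 1 (z = 0.25): the sphere: section is a regular 12-gon, circumradius = √(r²−h²) = √(8²−7.75²) = 1.984 (area = (12/2)·1.984²·sin(360°/12) = 11.81 mm²); the cube at (4.5, 4.5) is not intersected at this z (z outside [0.5, 14.5]); After the difference (first − rest): none of the subtracted shapes is present at this height, so the r=8 sphere is unchanged — area = 11.81 mm². So its area = 11.81 mm². Layer 49 (z = 12.25): the r=8 sphere slices to a regular 12-gon of circumradius 6.778 (√(r²−h²) with h=4.25 from center) (area = (12/2)·6.778²·sin(360°/12) = 137.81 mm²); the cube at (4.5, 4.5) (footprint 21×24.5) is included at this height (area 514.50 mm²); Taking the first minus the rest: starting from the r=8 sphere (137.81 mm²), the 21×24.5 cube at (4.5, 4.5) partially overlaps it — only the 0.03 mm² overlap (of its 514.50 mm²) is removed, clipping the outline — area = 137.78 mm². So its area = 137.78 mm². Layer 49 is larger (137.78 vs 11.81 mm²).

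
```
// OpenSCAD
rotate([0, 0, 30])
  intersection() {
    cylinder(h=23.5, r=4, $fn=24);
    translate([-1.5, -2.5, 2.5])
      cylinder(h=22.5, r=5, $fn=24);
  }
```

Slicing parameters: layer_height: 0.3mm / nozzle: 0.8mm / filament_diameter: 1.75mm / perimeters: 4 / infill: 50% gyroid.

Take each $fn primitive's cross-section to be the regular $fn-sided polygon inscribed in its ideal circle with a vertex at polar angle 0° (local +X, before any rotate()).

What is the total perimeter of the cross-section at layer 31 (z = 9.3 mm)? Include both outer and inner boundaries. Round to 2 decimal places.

At z = 9.3 mm: the r=4 cylinder contributes a regular 24-gon of circumradius 4 (perimeter = 2·24·4.000·sin(180°/24) = 25.06 mm); the cylinder at (-1.5, -2.5): section is a regular 24-gon, circumradius r=5 (perimeter = 2·24·5.000·sin(180°/24) = 31.33 mm); Keeping only the common overlap: the r=5 cylinder at (-1.5, -2.5) partially overlaps the r=4 cylinder; clipping to the common part keeps 36.44 mm² — boundary = 21.91 mm; (rotated 30° about Z; rotation is an isometry so areas/perimeters/island counts are preserved). Overall, the cross-section is a single solid region. Total boundary length (outer) = 21.91 mm.

21.91 mm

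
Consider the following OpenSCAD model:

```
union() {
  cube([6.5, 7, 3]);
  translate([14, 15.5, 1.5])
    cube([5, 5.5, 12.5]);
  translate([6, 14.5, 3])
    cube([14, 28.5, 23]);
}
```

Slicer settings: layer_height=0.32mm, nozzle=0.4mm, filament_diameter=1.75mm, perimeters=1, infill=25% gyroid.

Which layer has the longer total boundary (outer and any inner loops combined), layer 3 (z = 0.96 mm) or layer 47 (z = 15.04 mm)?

layer 47 (z = 15.04 mm)

Layer 3 (z = 0.96): the cube (footprint 6.5×7) is included at this height (perimeter 27.00 mm); the cube at (14, 15.5) is absent (z outside [1.5, 14]); the cube at (6, 14.5) does not reach this height (z outside [3, 26]); Combining (union): only the 6.5×7 cube is present, so the union is just that shape — boundary = 27.00 mm. So its perimeter = 27.00 mm. Layer 47 (z = 15.04): the cube is not intersected at this z (z outside [0, 3]); the cube at (14, 15.5) is not intersected at this z (z outside [1.5, 14]); the cube at (6, 14.5) is present — its section is the full 14×28.5 rectangle (perimeter 85.00 mm); Combining (union): only the 14×28.5 cube at (6, 14.5) is present, so the union is just that shape — boundary = 85.00 mm. So its perimeter = 85.00 mm. Layer 47 is larger (85.00 vs 27.00 mm).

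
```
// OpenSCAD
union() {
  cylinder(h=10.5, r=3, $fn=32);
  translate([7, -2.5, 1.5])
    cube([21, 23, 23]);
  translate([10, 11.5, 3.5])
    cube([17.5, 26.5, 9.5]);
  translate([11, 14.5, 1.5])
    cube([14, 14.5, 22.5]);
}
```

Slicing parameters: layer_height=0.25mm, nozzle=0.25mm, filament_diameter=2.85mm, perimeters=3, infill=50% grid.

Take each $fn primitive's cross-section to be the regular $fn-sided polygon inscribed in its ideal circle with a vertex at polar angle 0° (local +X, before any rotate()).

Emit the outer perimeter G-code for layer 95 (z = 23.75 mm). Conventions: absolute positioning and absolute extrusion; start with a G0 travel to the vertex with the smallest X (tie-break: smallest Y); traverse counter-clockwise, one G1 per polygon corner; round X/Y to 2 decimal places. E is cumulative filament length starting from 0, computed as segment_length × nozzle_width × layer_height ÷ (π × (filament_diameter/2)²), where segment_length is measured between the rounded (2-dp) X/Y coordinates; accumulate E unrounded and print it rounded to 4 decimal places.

At z = 23.75 mm: the cylinder does not reach this height (z outside [0, 10.5]); the cube at (7, -2.5) (footprint 21×23) is included at this height; the cube at (10, 11.5) is absent (z outside [3.5, 13]); the cube at (11, 14.5) is present — its section is the full 14×14.5 rectangle; Taking the union: the regions partially overlap (shared area 84.00 mm²), so overlapping operands fuse into one piece — 1 connected region. The outline is a single polygon with 8 vertices. Extrusion per mm of travel: 0.25 × 0.25 / (π × 1.425²) = 0.009797. Accumulating E over each segment gives final E = 1.0287.

G0 X7.00 Y-2.50 Z23.75
G1 X28.00 Y-2.50 E0.2057
G1 X28.00 Y20.50 E0.4311
G1 X25.00 Y20.50 E0.4605
G1 X25.00 Y29.00 E0.5437
G1 X11.00 Y29.00 E0.6809
G1 X11.00 Y20.50 E0.7642
G1 X7.00 Y20.50 E0.8034
G1 X7.00 Y-2.50 E1.0287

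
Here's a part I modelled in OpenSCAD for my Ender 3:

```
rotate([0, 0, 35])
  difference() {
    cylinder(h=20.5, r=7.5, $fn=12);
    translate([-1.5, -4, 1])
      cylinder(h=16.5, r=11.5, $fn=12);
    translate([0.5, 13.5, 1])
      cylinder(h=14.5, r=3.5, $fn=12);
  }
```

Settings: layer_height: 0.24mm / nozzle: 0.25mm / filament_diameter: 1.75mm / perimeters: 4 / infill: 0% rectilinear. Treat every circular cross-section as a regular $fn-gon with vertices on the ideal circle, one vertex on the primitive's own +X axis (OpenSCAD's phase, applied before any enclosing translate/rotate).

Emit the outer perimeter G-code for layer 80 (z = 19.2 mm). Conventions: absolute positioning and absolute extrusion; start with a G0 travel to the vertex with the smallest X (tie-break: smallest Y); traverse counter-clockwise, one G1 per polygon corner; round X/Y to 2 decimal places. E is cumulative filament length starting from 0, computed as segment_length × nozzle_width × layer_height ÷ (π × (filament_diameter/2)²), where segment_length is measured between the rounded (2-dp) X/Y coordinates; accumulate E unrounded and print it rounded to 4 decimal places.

G0 X-7.47 Y-0.65 Z19.20
G1 X-6.14 Y-4.30 E0.0969
G1 X-3.17 Y-6.80 E0.1937
G1 X0.65 Y-7.47 E0.2905
G1 X4.30 Y-6.14 E0.3874
G1 X6.80 Y-3.17 E0.4842
G1 X7.47 Y0.65 E0.5810
G1 X6.14 Y4.30 E0.6779
G1 X3.17 Y6.80 E0.7747
G1 X-0.65 Y7.47 E0.8715
G1 X-4.30 Y6.14 E0.9684
G1 X-6.80 Y3.17 E1.0652
G1 X-7.47 Y-0.65 E1.1620

At z = 19.2 mm: the r=7.5 cylinder gives a regular 12-gon of circumradius 7.5 (constant along its height); the cylinder at (-1.5, -4) is not intersected at this z (z outside [1, 17.5]); the cylinder at (0.5, 13.5) is not intersected at this z (z outside [1, 15.5]); Taking the first minus the rest: none of the subtracted shapes is present at this height, so the r=7.5 cylinder is unchanged — 1 connected region; (whole slice rotated 35° about Z — lengths, areas and connectivity unchanged). The outline is a single polygon with 12 vertices. Extrusion per mm of travel: 0.25 × 0.24 / (π × 0.875²) = 0.024945. Accumulating E over each segment gives final E = 1.1620.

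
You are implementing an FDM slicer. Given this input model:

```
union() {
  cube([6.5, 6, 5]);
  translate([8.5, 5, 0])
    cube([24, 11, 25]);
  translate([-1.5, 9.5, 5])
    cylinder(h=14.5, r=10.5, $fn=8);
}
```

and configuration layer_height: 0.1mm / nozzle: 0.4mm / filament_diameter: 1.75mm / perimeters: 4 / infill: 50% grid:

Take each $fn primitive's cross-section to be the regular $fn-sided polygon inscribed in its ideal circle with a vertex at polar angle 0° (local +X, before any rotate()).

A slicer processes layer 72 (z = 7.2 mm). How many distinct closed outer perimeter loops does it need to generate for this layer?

At z = 7.2 mm: the cube does not reach this height (z outside [0, 5]); the cube at (8.5, 5) (footprint 24×11) is included at this height; the r=10.5 cylinder at (-1.5, 9.5) gives a regular 8-gon of circumradius 10.5 (constant along its height); Taking the union: the regions partially overlap (shared area 0.60 mm²), so overlapping operands fuse into one piece — 1 connected region. The result has 1 disconnected region.

1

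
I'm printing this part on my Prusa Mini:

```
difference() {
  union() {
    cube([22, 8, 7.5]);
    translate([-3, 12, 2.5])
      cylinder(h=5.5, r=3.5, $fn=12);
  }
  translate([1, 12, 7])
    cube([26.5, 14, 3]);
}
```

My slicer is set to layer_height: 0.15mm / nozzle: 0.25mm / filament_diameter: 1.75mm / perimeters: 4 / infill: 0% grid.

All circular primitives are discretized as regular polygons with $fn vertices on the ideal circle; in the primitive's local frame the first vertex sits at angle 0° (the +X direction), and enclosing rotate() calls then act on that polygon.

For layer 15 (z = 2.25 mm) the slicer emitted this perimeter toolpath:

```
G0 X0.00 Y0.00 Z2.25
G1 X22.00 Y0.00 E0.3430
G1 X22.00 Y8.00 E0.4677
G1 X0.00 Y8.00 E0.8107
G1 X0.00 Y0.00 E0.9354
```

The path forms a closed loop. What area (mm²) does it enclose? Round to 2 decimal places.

176.00 mm²

Apply the shoelace formula to the sequence of (X, Y) vertices; enclosed area = 176.00 mm².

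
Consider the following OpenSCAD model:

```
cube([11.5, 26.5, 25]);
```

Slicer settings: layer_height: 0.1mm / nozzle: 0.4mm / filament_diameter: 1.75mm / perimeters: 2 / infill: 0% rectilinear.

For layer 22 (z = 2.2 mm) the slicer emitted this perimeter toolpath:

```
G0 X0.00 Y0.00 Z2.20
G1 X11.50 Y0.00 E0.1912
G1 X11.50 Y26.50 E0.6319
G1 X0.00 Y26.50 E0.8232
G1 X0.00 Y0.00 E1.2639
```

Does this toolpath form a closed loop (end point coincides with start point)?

Start point (G0): (0.00, 0.00). End point (last G1): the path returns to the start — closed.

yes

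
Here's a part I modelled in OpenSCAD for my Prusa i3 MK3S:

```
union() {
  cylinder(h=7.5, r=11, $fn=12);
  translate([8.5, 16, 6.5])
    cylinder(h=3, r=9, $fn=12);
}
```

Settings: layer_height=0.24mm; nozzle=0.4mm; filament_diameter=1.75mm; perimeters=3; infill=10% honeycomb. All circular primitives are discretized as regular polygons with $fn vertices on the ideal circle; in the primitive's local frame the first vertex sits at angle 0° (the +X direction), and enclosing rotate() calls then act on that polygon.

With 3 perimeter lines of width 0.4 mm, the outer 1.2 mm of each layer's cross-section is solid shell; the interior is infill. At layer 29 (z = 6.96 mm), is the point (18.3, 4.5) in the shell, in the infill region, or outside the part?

outside

At z = 6.96 mm: the r=11 cylinder contributes a regular 12-gon of circumradius 11; the r=9 cylinder at (8.5, 16) contributes a regular 12-gon of circumradius 9; Taking the union: the regions partially overlap (shared area 6.64 mm²), so overlapping operands fuse into one piece — 1 connected region. Overall, the cross-section is a single solid region. The nearest boundary edge runs (16.29, 11.50)→(13.00, 8.21); distance from the point to it = 6.37 mm. The point is not inside any of the regions above, so it lies outside the cross-section (6.37 mm from the nearest boundary).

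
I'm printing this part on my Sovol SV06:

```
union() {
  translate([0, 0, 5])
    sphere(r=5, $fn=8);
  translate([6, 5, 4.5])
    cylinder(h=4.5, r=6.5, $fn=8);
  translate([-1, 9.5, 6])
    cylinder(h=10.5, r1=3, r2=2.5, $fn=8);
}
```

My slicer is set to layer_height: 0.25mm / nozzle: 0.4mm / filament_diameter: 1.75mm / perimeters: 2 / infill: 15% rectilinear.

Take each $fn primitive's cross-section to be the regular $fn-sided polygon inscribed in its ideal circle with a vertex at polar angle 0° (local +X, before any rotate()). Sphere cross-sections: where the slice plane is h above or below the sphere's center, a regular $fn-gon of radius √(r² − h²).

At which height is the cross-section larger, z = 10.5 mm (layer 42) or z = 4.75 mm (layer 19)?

layer 19 (z = 4.75 mm)

Layer 42 (z = 10.5): the sphere is absent (|z−center|=5.500 > r=5); the cylinder at (6, 5) is not intersected at this z (z outside [4.5, 9]); the cone at (-1, 9.5): at t=0.429 of its height the radius interpolates to r₁+(r₂−r₁)t = 2.786, giving a regular 8-gon of that circumradius (area = (8/2)·2.786²·sin(360°/8) = 21.95 mm²); Taking the union: only the cone at (-1, 9.5) is present, so the union is just that shape — area = 21.95 mm². So its area = 21.95 mm². Layer 19 (z = 4.75): the r=5 sphere contributes a regular 8-gon of circumradius √(5²−0.25²) = 4.994 (area = (8/2)·4.994²·sin(360°/8) = 70.53 mm²); the cylinder at (6, 5): section is a regular 8-gon, circumradius r=6.5 (area = (8/2)·6.500²·sin(360°/8) = 119.50 mm²); the cone at (-1, 9.5) is absent (z outside [6, 16.5]); Merging all regions: the regions partially overlap — summed areas 190.03 mm² minus the doubly-counted overlap 15.95 mm² gives 174.08 mm² — area = 174.08 mm². So its area = 174.08 mm². Layer 19 is larger (174.08 vs 21.95 mm²).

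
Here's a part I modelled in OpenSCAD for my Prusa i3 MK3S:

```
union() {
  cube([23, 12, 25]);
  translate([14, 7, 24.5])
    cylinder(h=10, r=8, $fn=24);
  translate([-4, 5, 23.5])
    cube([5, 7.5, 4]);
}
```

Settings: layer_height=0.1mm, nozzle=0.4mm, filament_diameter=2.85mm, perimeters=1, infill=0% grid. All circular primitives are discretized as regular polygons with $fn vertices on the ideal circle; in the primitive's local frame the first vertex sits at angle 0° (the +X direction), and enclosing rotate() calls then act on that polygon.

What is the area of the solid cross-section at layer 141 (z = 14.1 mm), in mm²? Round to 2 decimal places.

276.00 mm²

At z = 14.1 mm: the 23×12 cube contributes its full rectangle (area 276.00 mm²); the cylinder at (14, 7) is absent (z outside [24.5, 34.5]); the cube at (-4, 5) does not reach this height (z outside [23.5, 27.5]); Merging all regions: only the 23×12 cube is present, so the union is just that shape — area = 276.00 mm². Overall, the cross-section is a single solid region. Net area = 276.00 mm².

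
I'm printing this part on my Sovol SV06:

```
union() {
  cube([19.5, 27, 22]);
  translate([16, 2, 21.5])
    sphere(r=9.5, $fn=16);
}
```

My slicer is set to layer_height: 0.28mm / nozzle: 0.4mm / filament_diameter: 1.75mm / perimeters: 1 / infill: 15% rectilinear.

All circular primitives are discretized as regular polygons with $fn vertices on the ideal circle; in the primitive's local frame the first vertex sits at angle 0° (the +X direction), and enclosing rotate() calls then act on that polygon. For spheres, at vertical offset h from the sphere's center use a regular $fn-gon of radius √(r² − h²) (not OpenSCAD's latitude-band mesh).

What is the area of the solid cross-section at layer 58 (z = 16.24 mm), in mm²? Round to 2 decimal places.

At z = 16.24 mm: the cube (footprint 19.5×27) is included at this height (area 526.50 mm²); the r=9.5 sphere at (16, 2) contributes a regular 16-gon of circumradius √(9.5²−5.26²) = 7.911 (area = (16/2)·7.911²·sin(360°/16) = 191.59 mm²); Merging all regions: the regions partially overlap — summed areas 718.09 mm² minus the doubly-counted overlap 96.74 mm² gives 621.35 mm² — area = 621.35 mm². Overall, the cross-section is a single solid region. Net area = 621.35 mm².

621.35 mm²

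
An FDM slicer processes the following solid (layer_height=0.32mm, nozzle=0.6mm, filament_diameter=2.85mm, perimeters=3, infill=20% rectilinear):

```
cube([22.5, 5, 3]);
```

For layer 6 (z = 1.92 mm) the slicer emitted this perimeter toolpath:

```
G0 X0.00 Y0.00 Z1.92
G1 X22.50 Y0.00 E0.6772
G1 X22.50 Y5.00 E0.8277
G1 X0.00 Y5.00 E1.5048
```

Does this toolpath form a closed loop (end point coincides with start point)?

Start point (G0): (0.00, 0.00). End point (last G1): the path does not return to the start — open.

no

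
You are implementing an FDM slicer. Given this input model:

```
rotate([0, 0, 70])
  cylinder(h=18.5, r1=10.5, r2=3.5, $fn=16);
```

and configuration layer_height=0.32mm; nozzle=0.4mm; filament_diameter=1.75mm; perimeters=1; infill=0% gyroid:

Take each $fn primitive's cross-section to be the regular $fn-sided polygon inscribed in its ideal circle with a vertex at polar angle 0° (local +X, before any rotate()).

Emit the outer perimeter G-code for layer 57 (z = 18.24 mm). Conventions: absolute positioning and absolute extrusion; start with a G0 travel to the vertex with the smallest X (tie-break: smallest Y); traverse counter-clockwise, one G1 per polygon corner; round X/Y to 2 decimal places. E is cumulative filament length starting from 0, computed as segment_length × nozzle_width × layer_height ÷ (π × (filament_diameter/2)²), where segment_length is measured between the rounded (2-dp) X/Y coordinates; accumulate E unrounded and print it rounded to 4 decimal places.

At z = 18.24 mm: the cone: at t=0.986 of its height the radius interpolates to r₁+(r₂−r₁)t = 3.598, giving a regular 16-gon of that circumradius; (rotated 70° about Z; rotation is an isometry so areas/perimeters/island counts are preserved). The outline is a single polygon with 16 vertices. Extrusion per mm of travel: 0.4 × 0.32 / (π × 0.875²) = 0.053216. Accumulating E over each segment gives final E = 1.1946.

G0 X-3.59 Y-0.16 Z18.24
G1 X-3.26 Y-1.52 E0.0745
G1 X-2.43 Y-2.65 E0.1491
G1 X-1.23 Y-3.38 E0.2238
G1 X0.16 Y-3.59 E0.2986
G1 X1.52 Y-3.26 E0.3731
G1 X2.65 Y-2.43 E0.4477
G1 X3.38 Y-1.23 E0.5225
G1 X3.59 Y0.16 E0.5973
G1 X3.26 Y1.52 E0.6718
G1 X2.43 Y2.65 E0.7464
G1 X1.23 Y3.38 E0.8211
G1 X-0.16 Y3.59 E0.8959
G1 X-1.52 Y3.26 E0.9704
G1 X-2.65 Y2.43 E1.0450
G1 X-3.38 Y1.23 E1.1198
G1 X-3.59 Y-0.16 E1.1946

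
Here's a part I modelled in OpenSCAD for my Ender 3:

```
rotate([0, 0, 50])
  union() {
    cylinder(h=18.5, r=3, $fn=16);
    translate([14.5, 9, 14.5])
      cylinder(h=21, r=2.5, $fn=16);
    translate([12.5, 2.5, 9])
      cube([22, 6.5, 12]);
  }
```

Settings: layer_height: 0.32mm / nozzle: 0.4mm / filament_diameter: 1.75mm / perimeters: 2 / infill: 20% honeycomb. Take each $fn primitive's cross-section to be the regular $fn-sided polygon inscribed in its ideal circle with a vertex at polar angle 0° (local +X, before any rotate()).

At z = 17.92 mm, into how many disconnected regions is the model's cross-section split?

2

At z = 17.92 mm: the cylinder: section is a regular 16-gon, circumradius r=3; the r=2.5 cylinder at (14.5, 9) contributes a regular 16-gon of circumradius 2.5; the cube at (12.5, 2.5) is present — its section is the full 22×6.5 rectangle; Taking the union: the regions partially overlap (shared area 9.11 mm²), so overlapping operands fuse into one piece — 2 connected regions; (rotated 50° about Z; rotation is an isometry so areas/perimeters/island counts are preserved). The result has 2 disconnected regions.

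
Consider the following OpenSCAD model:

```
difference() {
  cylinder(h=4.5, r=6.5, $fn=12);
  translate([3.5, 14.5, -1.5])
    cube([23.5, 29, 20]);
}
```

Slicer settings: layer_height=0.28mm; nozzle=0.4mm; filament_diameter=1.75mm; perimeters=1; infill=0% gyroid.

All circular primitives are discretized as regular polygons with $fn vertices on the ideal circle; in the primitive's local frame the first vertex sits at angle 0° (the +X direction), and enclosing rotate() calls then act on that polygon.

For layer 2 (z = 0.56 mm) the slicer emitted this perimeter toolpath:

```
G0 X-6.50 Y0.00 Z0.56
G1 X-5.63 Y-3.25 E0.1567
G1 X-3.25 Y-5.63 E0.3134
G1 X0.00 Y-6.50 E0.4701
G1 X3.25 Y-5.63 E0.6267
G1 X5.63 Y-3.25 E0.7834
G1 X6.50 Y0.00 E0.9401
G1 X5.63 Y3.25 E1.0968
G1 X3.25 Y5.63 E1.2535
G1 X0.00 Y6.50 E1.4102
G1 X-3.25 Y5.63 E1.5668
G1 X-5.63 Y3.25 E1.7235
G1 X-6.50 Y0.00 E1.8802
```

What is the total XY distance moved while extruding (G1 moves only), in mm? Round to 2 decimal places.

Sum the Euclidean lengths of each G1 segment: total = 40.38 mm.

40.38 mm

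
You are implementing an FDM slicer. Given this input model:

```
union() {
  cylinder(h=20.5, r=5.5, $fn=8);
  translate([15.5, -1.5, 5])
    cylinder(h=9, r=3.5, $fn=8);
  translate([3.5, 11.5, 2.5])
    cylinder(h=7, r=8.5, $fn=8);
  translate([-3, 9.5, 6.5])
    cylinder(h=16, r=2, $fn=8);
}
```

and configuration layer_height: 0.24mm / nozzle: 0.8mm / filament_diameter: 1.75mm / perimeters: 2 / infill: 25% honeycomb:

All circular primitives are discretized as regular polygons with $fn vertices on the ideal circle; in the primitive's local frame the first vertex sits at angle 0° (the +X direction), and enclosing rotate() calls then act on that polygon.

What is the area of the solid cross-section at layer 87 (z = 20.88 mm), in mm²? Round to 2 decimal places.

At z = 20.88 mm: the cylinder is not intersected at this z (z outside [0, 20.5]); the cylinder at (15.5, -1.5) does not reach this height (z outside [5, 14]); the cylinder at (3.5, 11.5) does not reach this height (z outside [2.5, 9.5]); the r=2 cylinder at (-3, 9.5) gives a regular 8-gon of circumradius 2 (constant along its height) (area = (8/2)·2.000²·sin(360°/8) = 11.31 mm²); Merging all regions: only the r=2 cylinder at (-3, 9.5) is present, so the union is just that shape — area = 11.31 mm². Overall, the cross-section is a single solid region. Net area = 11.31 mm².

11.31 mm²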